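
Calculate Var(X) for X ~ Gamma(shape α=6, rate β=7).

For X ~ Gamma(shape α=6, rate β=7):
Var(X) = \frac{6}{49}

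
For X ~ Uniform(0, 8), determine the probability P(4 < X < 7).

P(4 < X < 7) = ∫_{4}^{7} f(x) dx
where f(x) = \frac{1}{8}
= \frac{3}{8}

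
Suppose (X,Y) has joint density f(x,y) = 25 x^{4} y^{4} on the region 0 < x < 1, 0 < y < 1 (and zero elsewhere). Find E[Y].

E[Y] = ∫_0^1 ∫_0^1 y × f(x,y) dx dy
= \frac{5}{6}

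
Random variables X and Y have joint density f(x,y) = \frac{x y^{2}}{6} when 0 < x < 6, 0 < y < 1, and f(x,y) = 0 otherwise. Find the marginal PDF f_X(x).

f_X(x) = ∫_0^1 f(x,y) dy
= ∫_0^1 \frac{x y^{2}}{6} dy
= \frac{x}{18} for 0 < x < 6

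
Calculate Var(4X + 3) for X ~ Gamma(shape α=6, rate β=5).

For X ~ Gamma(shape α=6, rate β=5):
Var(X) = \frac{6}{25}
Var(4X + 3) = (4)² × Var(X) = 16 × \frac{6}{25} = \frac{96}{25}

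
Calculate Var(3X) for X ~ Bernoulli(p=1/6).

For X ~ Bernoulli(p=1/6):
Var(X) = \frac{5}{36}
Var(3X) = (3)² × Var(X) = 9 × \frac{5}{36} = \frac{5}{4}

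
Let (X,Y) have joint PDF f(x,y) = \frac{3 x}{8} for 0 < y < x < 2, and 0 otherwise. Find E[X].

f_X(x) = ∫_0^x \frac{3 x}{8} dy = \frac{3 x^{2}}{8}
E[X] = ∫_0^2 x × (\frac{3 x^{2}}{8}) dx = \frac{3}{2}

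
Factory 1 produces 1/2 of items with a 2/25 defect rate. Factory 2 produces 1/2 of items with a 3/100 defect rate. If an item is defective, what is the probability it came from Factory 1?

Using Bayes' theorem:
P(F1) = 1/2, P(D|F1) = 2/25
P(F2) = 1/2, P(D|F2) = 3/100
P(D) = P(D|F1)P(F1) + P(D|F2)P(F2)
     = \frac{11}{200}
P(F1|D) = P(D|F1)P(F1) / P(D)
= \frac{8}{11}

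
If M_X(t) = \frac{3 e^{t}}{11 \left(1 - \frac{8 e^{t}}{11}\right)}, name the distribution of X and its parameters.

The MGF M(t) = \frac{3 e^{t}}{11 \left(1 - \frac{8 e^{t}}{11}\right)} is the standard form for the Geometric distribution.
Comparing with the known MGF formula identifies: Geometric(p=3/11), X = trial number of first success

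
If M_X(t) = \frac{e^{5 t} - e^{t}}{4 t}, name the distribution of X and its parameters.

The MGF M(t) = \frac{e^{5 t} - e^{t}}{4 t} is the standard form for the Uniform distribution.
Comparing with the known MGF formula identifies: Uniform(1, 5)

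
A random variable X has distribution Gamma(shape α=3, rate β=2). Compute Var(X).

For X ~ Gamma(shape α=3, rate β=2):
Var(X) = \frac{3}{4}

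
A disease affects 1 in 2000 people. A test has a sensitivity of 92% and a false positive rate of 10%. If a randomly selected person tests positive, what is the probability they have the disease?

Let D = the rare event, + = positive/flagged.
P(D) = 1/2000
P(+|D) = 92/100 = 23/25
P(+|D') = 10/100 = 1/10
P(+) = P(+|D)P(D) + P(+|D')P(D')
     = \frac{23}{25} × \frac{1}{2000} + \frac{1}{10} × \frac{1999}{2000}
     = \frac{10041}{100000}
P(D|+) = P(+|D)P(D)/P(+) = \frac{46}{10041}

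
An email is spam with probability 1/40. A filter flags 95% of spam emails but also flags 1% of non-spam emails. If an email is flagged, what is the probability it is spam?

Let D = the rare event, + = positive/flagged.
P(D) = 1/40
P(+|D) = 95/100 = 19/20
P(+|D') = 1/100
P(+) = P(+|D)P(D) + P(+|D')P(D')
     = \frac{19}{20} × \frac{1}{40} + \frac{1}{100} × \frac{39}{40}
     = \frac{67}{2000}
P(D|+) = P(+|D)P(D)/P(+) = \frac{95}{134}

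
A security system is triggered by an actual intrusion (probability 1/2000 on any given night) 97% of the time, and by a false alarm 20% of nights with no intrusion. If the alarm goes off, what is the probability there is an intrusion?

Let D = the rare event, + = positive/flagged.
P(D) = 1/2000
P(+|D) = 97/100
P(+|D') = 20/100 = 1/5
P(+) = P(+|D)P(D) + P(+|D')P(D')
     = \frac{97}{100} × \frac{1}{2000} + \frac{1}{5} × \frac{1999}{2000}
     = \frac{40077}{200000}
P(D|+) = P(+|D)P(D)/P(+) = \frac{97}{40077}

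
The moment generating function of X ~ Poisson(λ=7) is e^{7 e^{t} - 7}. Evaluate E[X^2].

To find E[X^2], compute M^(2)(0):
M^(1)(t) = 7 e^{t} e^{7 e^{t} - 7}
M^(2)(t) = 49 e^{2 t} e^{7 e^{t} - 7} + 7 e^{t} e^{7 e^{t} - 7}
M^(2)(0) = 56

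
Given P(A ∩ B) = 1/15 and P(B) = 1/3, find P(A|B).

P(A|B) = P(A ∩ B) / P(B)
= (1/15) / (1/3)
= 1/5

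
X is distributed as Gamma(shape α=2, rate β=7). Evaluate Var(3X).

For X ~ Gamma(shape α=2, rate β=7):
Var(X) = \frac{2}{49}
Var(3X) = (3)² × Var(X) = 9 × \frac{2}{49} = \frac{18}{49}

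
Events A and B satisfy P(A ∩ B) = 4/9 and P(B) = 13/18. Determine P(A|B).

P(A|B) = P(A ∩ B) / P(B)
= (4/9) / (13/18)
= 8/13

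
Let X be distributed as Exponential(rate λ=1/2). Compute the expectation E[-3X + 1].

For X ~ Exponential(rate λ=1/2):
E[X] = 2
E[-3X + 1] = -3 × E[X] + 1 = -5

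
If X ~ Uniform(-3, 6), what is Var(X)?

For X ~ Uniform(-3, 6):
Var(X) = \frac{27}{4}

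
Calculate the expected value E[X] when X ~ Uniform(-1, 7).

For X ~ Uniform(-1, 7), the expected value is:
E[X] = 3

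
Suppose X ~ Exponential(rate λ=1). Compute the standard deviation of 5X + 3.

For X ~ Exponential(rate λ=1):
Var(X) = 1
SD(X) = √(Var(X)) = √(1) = 1
SD(5X + 3) = |5| × SD(X) = 5 × 1 = 5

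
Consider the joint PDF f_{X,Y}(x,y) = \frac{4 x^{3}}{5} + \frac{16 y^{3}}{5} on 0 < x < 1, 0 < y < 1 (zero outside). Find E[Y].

E[Y] = ∫_0^1 ∫_0^1 y × f(x,y) dx dy
= \frac{37}{50}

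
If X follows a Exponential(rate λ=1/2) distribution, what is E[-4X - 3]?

For X ~ Exponential(rate λ=1/2):
E[X] = 2
E[-4X - 3] = -4 × E[X] - 3 = -11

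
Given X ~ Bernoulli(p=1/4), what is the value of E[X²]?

Using the identity E[X²] = Var(X) + (E[X])²:
E[X] = \frac{1}{4}
Var(X) = \frac{3}{16}
E[X²] = \frac{3}{16} + (\frac{1}{4})²
= \frac{1}{4}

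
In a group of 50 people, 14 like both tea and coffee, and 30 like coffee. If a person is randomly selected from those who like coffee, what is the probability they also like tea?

P(A ∩ B) = 14/50 = 7/25
P(B) = 30/50 = 3/5
P(A|B) = P(A ∩ B) / P(B) = (7/25) / (3/5) = 7/15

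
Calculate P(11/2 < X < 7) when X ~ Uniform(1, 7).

P(11/2 < X < 7) = ∫_{11/2}^{7} f(x) dx
where f(x) = \frac{1}{6}
= \frac{1}{4}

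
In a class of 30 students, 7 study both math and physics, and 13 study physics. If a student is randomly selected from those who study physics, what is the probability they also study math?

P(A ∩ B) = 7/30
P(B) = 13/30
P(A|B) = P(A ∩ B) / P(B) = (7/30) / (13/30) = 7/13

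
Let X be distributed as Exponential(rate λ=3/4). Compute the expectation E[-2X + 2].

For X ~ Exponential(rate λ=3/4):
E[X] = \frac{4}{3}
E[-2X + 2] = -2 × E[X] + 2 = - \frac{2}{3}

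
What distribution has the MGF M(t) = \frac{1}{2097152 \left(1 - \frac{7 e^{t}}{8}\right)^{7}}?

The MGF M(t) = \frac{1}{2097152 \left(1 - \frac{7 e^{t}}{8}\right)^{7}} is the standard form for the NegativeBinomial distribution.
Comparing with the known MGF formula identifies: NegBin(r=7, p=1/8), X = failures before r-th success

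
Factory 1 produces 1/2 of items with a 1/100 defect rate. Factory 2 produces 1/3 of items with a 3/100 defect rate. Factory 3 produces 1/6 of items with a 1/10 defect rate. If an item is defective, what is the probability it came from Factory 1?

Using Bayes' theorem:
P(F1) = 1/2, P(D|F1) = 1/100
P(F2) = 1/3, P(D|F2) = 3/100
P(F3) = 1/6, P(D|F3) = 1/10
P(D) = P(D|F1)P(F1) + P(D|F2)P(F2) + P(D|F3)P(F3)
     = \frac{19}{600}
P(F1|D) = P(D|F1)P(F1) / P(D)
= \frac{3}{19}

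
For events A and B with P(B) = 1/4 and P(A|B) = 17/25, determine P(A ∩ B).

By definition, P(A|B) = P(A ∩ B) / P(B)
So P(A ∩ B) = P(A|B) × P(B)
= 17/25 × 1/4
= 17/100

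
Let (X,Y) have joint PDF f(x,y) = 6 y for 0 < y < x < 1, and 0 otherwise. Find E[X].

f_X(x) = ∫_0^x 6 y dy = 3 x^{2}
E[X] = ∫_0^1 x × (3 x^{2}) dx = \frac{3}{4}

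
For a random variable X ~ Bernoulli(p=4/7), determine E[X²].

Using the identity E[X²] = Var(X) + (E[X])²:
E[X] = \frac{4}{7}
Var(X) = \frac{12}{49}
E[X²] = \frac{12}{49} + (\frac{4}{7})²
= \frac{4}{7}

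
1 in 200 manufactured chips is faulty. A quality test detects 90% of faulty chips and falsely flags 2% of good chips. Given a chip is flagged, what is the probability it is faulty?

Let D = the rare event, + = positive/flagged.
P(D) = 1/200
P(+|D) = 90/100 = 9/10
P(+|D') = 2/100 = 1/50
P(+) = P(+|D)P(D) + P(+|D')P(D')
     = \frac{9}{10} × \frac{1}{200} + \frac{1}{50} × \frac{199}{200}
     = \frac{61}{2500}
P(D|+) = P(+|D)P(D)/P(+) = \frac{45}{244}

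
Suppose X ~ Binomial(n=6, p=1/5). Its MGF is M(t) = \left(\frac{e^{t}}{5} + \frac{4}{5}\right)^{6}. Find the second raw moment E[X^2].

To find E[X^2], compute M^(2)(0):
M^(1)(t) = \frac{6 \left(\frac{e^{t}}{5} + \frac{4}{5}\right)^{5} e^{t}}{5}
M^(2)(t) = \frac{6 \left(\frac{e^{t}}{5} + \frac{4}{5}\right)^{5} e^{t}}{5} + \frac{6 \left(\frac{e^{t}}{5} + \frac{4}{5}\right)^{4} e^{2 t}}{5}
M^(2)(0) = \frac{12}{5}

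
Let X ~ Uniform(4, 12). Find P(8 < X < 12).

P(8 < X < 12) = ∫_{8}^{12} f(x) dx
where f(x) = \frac{1}{8}
= \frac{1}{2}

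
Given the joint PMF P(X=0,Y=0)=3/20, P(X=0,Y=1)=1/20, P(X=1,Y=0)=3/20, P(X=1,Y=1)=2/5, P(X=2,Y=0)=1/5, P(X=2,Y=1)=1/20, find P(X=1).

P(X=1) = P(X=1,Y=0) + P(X=1,Y=1)
= 3/20 + 2/5
= 11/20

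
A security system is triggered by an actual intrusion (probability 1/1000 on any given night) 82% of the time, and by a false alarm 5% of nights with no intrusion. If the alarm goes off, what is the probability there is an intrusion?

Let D = the rare event, + = positive/flagged.
P(D) = 1/1000
P(+|D) = 82/100 = 41/50
P(+|D') = 5/100 = 1/20
P(+) = P(+|D)P(D) + P(+|D')P(D')
     = \frac{41}{50} × \frac{1}{1000} + \frac{1}{20} × \frac{999}{1000}
     = \frac{5077}{100000}
P(D|+) = P(+|D)P(D)/P(+) = \frac{82}{5077}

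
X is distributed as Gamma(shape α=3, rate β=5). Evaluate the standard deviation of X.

For X ~ Gamma(shape α=3, rate β=5):
Var(X) = \frac{3}{25}
SD(X) = √(Var(X)) = √(\frac{3}{25}) = \frac{\sqrt{3}}{5}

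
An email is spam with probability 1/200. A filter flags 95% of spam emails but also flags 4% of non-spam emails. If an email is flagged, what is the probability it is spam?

Let D = the rare event, + = positive/flagged.
P(D) = 1/200
P(+|D) = 95/100 = 19/20
P(+|D') = 4/100 = 1/25
P(+) = P(+|D)P(D) + P(+|D')P(D')
     = \frac{19}{20} × \frac{1}{200} + \frac{1}{25} × \frac{199}{200}
     = \frac{891}{20000}
P(D|+) = P(+|D)P(D)/P(+) = \frac{95}{891}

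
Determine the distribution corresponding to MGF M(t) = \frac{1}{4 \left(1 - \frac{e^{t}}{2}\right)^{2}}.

The MGF M(t) = \frac{1}{4 \left(1 - \frac{e^{t}}{2}\right)^{2}} is the standard form for the NegativeBinomial distribution.
Comparing with the known MGF formula identifies: NegBin(r=2, p=1/2), X = failures before r-th success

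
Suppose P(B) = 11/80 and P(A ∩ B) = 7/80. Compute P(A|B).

P(A|B) = P(A ∩ B) / P(B)
= (7/80) / (11/80)
= 7/11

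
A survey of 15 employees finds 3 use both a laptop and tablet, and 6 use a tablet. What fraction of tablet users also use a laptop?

P(A ∩ B) = 3/15 = 1/5
P(B) = 6/15 = 2/5
P(A|B) = P(A ∩ B) / P(B) = (1/5) / (2/5) = 1/2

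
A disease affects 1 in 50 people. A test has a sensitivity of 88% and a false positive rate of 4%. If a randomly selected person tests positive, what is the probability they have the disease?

Let D = the rare event, + = positive/flagged.
P(D) = 1/50
P(+|D) = 88/100 = 22/25
P(+|D') = 4/100 = 1/25
P(+) = P(+|D)P(D) + P(+|D')P(D')
     = \frac{22}{25} × \frac{1}{50} + \frac{1}{25} × \frac{49}{50}
     = \frac{71}{1250}
P(D|+) = P(+|D)P(D)/P(+) = \frac{22}{71}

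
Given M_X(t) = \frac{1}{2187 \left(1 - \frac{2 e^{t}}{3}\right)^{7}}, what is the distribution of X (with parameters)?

The MGF M(t) = \frac{1}{2187 \left(1 - \frac{2 e^{t}}{3}\right)^{7}} is the standard form for the NegativeBinomial distribution.
Comparing with the known MGF formula identifies: NegBin(r=7, p=1/3), X = failures before r-th success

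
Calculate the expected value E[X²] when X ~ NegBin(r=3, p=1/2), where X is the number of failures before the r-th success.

Using the identity E[X²] = Var(X) + (E[X])²:
E[X] = 3
Var(X) = 6
E[X²] = 6 + (3)²
= 15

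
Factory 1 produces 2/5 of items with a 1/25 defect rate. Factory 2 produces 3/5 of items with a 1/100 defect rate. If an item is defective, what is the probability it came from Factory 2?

Using Bayes' theorem:
P(F1) = 2/5, P(D|F1) = 1/25
P(F2) = 3/5, P(D|F2) = 1/100
P(D) = P(D|F1)P(F1) + P(D|F2)P(F2)
     = \frac{11}{500}
P(F2|D) = P(D|F2)P(F2) / P(D)
= \frac{3}{11}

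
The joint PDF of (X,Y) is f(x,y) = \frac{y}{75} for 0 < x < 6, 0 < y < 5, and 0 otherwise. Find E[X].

f_X(x) = ∫_0^5 \frac{y}{75} dy = \frac{1}{6}
E[X] = ∫_0^6 x × (\frac{1}{6}) dx = 3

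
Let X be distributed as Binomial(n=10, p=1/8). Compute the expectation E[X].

For X ~ Binomial(n=10, p=1/8), the expected value is:
E[X] = \frac{5}{4}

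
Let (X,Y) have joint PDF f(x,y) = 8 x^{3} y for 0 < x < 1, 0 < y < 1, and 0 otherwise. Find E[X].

E[X] = ∫_0^1 ∫_0^1 x × f(x,y) dy dx
= ∫_0^1 ∫_0^1 x × (8 x^{3} y) dy dx
= \frac{4}{5}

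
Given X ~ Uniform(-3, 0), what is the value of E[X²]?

Using the identity E[X²] = Var(X) + (E[X])²:
E[X] = - \frac{3}{2}
Var(X) = \frac{3}{4}
E[X²] = \frac{3}{4} + (- \frac{3}{2})²
= 3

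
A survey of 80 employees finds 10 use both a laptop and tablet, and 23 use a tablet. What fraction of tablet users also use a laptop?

P(A ∩ B) = 10/80 = 1/8
P(B) = 23/80
P(A|B) = P(A ∩ B) / P(B) = (1/8) / (23/80) = 10/23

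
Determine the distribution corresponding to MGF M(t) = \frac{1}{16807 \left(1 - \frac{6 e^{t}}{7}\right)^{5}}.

The MGF M(t) = \frac{1}{16807 \left(1 - \frac{6 e^{t}}{7}\right)^{5}} is the standard form for the NegativeBinomial distribution.
Comparing with the known MGF formula identifies: NegBin(r=5, p=1/7), X = failures before r-th success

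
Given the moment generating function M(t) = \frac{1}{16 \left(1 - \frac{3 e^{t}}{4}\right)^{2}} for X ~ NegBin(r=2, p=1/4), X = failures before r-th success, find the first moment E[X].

To find E[X], compute M^(1)(0):
M^(1)(t) = \frac{3 e^{t}}{32 \left(1 - \frac{3 e^{t}}{4}\right)^{3}}
M^(1)(0) = 6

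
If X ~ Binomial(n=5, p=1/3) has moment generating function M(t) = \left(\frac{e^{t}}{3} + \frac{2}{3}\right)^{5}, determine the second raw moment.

To find E[X^2], compute M^(2)(0):
M^(1)(t) = \frac{5 \left(\frac{e^{t}}{3} + \frac{2}{3}\right)^{4} e^{t}}{3}
M^(2)(t) = \frac{5 \left(\frac{e^{t}}{3} + \frac{2}{3}\right)^{4} e^{t}}{3} + \frac{20 \left(\frac{e^{t}}{3} + \frac{2}{3}\right)^{3} e^{2 t}}{9}
M^(2)(0) = \frac{35}{9}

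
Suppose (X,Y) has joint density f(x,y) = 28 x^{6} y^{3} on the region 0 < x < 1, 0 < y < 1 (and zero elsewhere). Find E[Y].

E[Y] = ∫_0^1 ∫_0^1 y × f(x,y) dx dy
= \frac{4}{5}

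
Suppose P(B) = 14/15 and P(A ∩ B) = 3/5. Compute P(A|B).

P(A|B) = P(A ∩ B) / P(B)
= (3/5) / (14/15)
= 9/14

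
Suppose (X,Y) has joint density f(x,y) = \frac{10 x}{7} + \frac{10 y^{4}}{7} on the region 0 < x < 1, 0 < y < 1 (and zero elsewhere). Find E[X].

E[X] = ∫_0^1 ∫_0^1 x × f(x,y) dy dx
= ∫_0^1 ∫_0^1 x × (\frac{10 x}{7} + \frac{10 y^{4}}{7}) dy dx
= \frac{13}{21}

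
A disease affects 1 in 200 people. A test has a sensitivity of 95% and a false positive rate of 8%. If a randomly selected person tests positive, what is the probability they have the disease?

Let D = the rare event, + = positive/flagged.
P(D) = 1/200
P(+|D) = 95/100 = 19/20
P(+|D') = 8/100 = 2/25
P(+) = P(+|D)P(D) + P(+|D')P(D')
     = \frac{19}{20} × \frac{1}{200} + \frac{2}{25} × \frac{199}{200}
     = \frac{1687}{20000}
P(D|+) = P(+|D)P(D)/P(+) = \frac{95}{1687}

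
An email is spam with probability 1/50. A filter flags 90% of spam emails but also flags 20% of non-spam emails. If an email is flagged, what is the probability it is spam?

Let D = the rare event, + = positive/flagged.
P(D) = 1/50
P(+|D) = 90/100 = 9/10
P(+|D') = 20/100 = 1/5
P(+) = P(+|D)P(D) + P(+|D')P(D')
     = \frac{9}{10} × \frac{1}{50} + \frac{1}{5} × \frac{49}{50}
     = \frac{107}{500}
P(D|+) = P(+|D)P(D)/P(+) = \frac{9}{107}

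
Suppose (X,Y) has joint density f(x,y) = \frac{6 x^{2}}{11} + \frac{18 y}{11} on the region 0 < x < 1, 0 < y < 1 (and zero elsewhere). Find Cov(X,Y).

E[XY] = ∫∫ xy × f(x,y) dx dy = \frac{15}{44}
E[X] = \frac{6}{11}
E[Y] = \frac{7}{11}
Cov(X,Y) = E[XY] - E[X]E[Y] = - \frac{3}{484}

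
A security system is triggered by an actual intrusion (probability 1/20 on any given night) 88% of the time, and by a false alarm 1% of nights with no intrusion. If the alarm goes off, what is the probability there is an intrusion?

Let D = the rare event, + = positive/flagged.
P(D) = 1/20
P(+|D) = 88/100 = 22/25
P(+|D') = 1/100
P(+) = P(+|D)P(D) + P(+|D')P(D')
     = \frac{22}{25} × \frac{1}{20} + \frac{1}{100} × \frac{19}{20}
     = \frac{107}{2000}
P(D|+) = P(+|D)P(D)/P(+) = \frac{88}{107}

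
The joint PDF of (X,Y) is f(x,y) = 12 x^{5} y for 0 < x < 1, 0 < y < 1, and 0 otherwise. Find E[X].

E[X] = ∫_0^1 ∫_0^1 x × f(x,y) dy dx
= ∫_0^1 ∫_0^1 x × (12 x^{5} y) dy dx
= \frac{6}{7}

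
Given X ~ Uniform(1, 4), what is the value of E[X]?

For X ~ Uniform(1, 4), the expected value is:
E[X] = \frac{5}{2}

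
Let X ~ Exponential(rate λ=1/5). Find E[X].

For X ~ Exponential(rate λ=1/5), the expected value is:
E[X] = 5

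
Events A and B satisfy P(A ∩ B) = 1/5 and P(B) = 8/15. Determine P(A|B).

P(A|B) = P(A ∩ B) / P(B)
= (1/5) / (8/15)
= 3/8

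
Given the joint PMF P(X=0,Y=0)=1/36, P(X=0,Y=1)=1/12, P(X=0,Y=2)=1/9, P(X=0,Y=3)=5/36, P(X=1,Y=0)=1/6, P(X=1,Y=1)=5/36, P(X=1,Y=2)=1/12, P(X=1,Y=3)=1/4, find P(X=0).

P(X=0) = P(X=0,Y=0) + P(X=0,Y=1) + P(X=0,Y=2) + P(X=0,Y=3)
= 1/36 + 1/12 + 1/9 + 5/36
= 13/36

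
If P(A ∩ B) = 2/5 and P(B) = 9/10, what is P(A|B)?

P(A|B) = P(A ∩ B) / P(B)
= (2/5) / (9/10)
= 4/9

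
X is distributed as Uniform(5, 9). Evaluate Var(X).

For X ~ Uniform(5, 9):
Var(X) = \frac{4}{3}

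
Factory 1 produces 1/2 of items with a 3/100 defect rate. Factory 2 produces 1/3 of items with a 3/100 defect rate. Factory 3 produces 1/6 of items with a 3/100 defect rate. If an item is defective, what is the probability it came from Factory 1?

Using Bayes' theorem:
P(F1) = 1/2, P(D|F1) = 3/100
P(F2) = 1/3, P(D|F2) = 3/100
P(F3) = 1/6, P(D|F3) = 3/100
P(D) = P(D|F1)P(F1) + P(D|F2)P(F2) + P(D|F3)P(F3)
     = \frac{3}{100}
P(F1|D) = P(D|F1)P(F1) / P(D)
= \frac{1}{2}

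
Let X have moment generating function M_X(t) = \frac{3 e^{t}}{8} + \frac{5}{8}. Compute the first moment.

To find E[X], compute M^(1)(0):
M^(1)(t) = \frac{3 e^{t}}{8}
M^(1)(0) = \frac{3}{8}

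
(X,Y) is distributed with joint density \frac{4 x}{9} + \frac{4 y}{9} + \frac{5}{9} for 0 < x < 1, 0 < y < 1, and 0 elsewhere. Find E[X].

E[X] = ∫_0^1 ∫_0^1 x × f(x,y) dy dx
= ∫_0^1 ∫_0^1 x × (\frac{4 x}{9} + \frac{4 y}{9} + \frac{5}{9}) dy dx
= \frac{29}{54}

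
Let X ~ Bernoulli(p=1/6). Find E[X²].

Using the identity E[X²] = Var(X) + (E[X])²:
E[X] = \frac{1}{6}
Var(X) = \frac{5}{36}
E[X²] = \frac{5}{36} + (\frac{1}{6})²
= \frac{1}{6}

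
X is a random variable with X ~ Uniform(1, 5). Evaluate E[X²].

Using the identity E[X²] = Var(X) + (E[X])²:
E[X] = 3
Var(X) = \frac{4}{3}
E[X²] = \frac{4}{3} + (3)²
= \frac{31}{3}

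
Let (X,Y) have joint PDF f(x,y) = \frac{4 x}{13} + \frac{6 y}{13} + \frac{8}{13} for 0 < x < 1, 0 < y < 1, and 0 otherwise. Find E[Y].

E[Y] = ∫_0^1 ∫_0^1 y × f(x,y) dx dy
= \frac{7}{13}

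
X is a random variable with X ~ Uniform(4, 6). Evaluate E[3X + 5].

For X ~ Uniform(4, 6):
E[X] = 5
E[3X + 5] = 3 × E[X] + 5 = 20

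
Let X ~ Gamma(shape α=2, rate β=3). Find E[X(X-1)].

E[X(X-1)] = E[X² - X] = E[X²] - E[X]
E[X] = \frac{2}{3}
E[X²] = Var(X) + (E[X])² = \frac{2}{9} + (\frac{2}{3})² = \frac{2}{3}
E[X(X-1)] = \frac{2}{3} - \frac{2}{3} = 0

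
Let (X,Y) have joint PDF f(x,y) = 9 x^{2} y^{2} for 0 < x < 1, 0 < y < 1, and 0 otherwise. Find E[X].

E[X] = ∫_0^1 ∫_0^1 x × f(x,y) dy dx
= ∫_0^1 ∫_0^1 x × (9 x^{2} y^{2}) dy dx
= \frac{3}{4}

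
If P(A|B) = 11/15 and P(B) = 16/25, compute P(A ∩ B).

By definition, P(A|B) = P(A ∩ B) / P(B)
So P(A ∩ B) = P(A|B) × P(B)
= 11/15 × 16/25
= 176/375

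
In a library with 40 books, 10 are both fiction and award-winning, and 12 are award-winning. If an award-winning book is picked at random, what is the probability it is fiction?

P(A ∩ B) = 10/40 = 1/4
P(B) = 12/40 = 3/10
P(A|B) = P(A ∩ B) / P(B) = (1/4) / (3/10) = 5/6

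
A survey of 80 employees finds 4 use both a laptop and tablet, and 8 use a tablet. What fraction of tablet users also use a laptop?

P(A ∩ B) = 4/80 = 1/20
P(B) = 8/80 = 1/10
P(A|B) = P(A ∩ B) / P(B) = (1/20) / (1/10) = 1/2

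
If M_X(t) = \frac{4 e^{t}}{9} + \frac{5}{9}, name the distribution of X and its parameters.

The MGF M(t) = \frac{4 e^{t}}{9} + \frac{5}{9} is the standard form for the Bernoulli distribution.
Comparing with the known MGF formula identifies: Bernoulli(p=4/9)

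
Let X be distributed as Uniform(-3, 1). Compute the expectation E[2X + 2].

For X ~ Uniform(-3, 1):
E[X] = -1
E[2X + 2] = 2 × E[X] + 2 = 0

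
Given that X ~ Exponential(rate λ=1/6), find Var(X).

For X ~ Exponential(rate λ=1/6):
Var(X) = 36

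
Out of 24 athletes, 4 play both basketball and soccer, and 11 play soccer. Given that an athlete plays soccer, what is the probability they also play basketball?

P(A ∩ B) = 4/24 = 1/6
P(B) = 11/24
P(A|B) = P(A ∩ B) / P(B) = (1/6) / (11/24) = 4/11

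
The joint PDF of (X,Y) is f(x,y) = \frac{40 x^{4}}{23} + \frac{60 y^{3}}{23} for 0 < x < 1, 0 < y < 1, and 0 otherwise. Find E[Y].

E[Y] = ∫_0^1 ∫_0^1 y × f(x,y) dx dy
= \frac{16}{23}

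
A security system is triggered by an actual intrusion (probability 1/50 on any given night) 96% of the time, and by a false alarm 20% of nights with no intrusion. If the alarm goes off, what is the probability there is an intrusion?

Let D = the rare event, + = positive/flagged.
P(D) = 1/50
P(+|D) = 96/100 = 24/25
P(+|D') = 20/100 = 1/5
P(+) = P(+|D)P(D) + P(+|D')P(D')
     = \frac{24}{25} × \frac{1}{50} + \frac{1}{5} × \frac{49}{50}
     = \frac{269}{1250}
P(D|+) = P(+|D)P(D)/P(+) = \frac{24}{269}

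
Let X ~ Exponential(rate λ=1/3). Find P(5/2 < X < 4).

P(5/2 < X < 4) = ∫_{5/2}^{4} f(x) dx
where f(x) = \frac{e^{- \frac{x}{3}}}{3}
= - \frac{1}{e^{\frac{4}{3}}} + e^{- \frac{5}{6}}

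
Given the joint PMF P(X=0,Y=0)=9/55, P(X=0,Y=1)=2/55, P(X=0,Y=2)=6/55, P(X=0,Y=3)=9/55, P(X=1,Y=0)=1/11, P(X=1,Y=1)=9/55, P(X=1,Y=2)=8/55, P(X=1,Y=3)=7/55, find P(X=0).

P(X=0) = P(X=0,Y=0) + P(X=0,Y=1) + P(X=0,Y=2) + P(X=0,Y=3)
= 9/55 + 2/55 + 6/55 + 9/55
= 26/55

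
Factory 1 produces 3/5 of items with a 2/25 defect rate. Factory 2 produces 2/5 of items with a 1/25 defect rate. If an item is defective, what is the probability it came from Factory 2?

Using Bayes' theorem:
P(F1) = 3/5, P(D|F1) = 2/25
P(F2) = 2/5, P(D|F2) = 1/25
P(D) = P(D|F1)P(F1) + P(D|F2)P(F2)
     = \frac{8}{125}
P(F2|D) = P(D|F2)P(F2) / P(D)
= \frac{1}{4}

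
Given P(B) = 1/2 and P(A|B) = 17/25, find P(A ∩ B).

By definition, P(A|B) = P(A ∩ B) / P(B)
So P(A ∩ B) = P(A|B) × P(B)
= 17/25 × 1/2
= 17/50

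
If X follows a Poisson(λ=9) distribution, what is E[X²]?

Using the identity E[X²] = Var(X) + (E[X])²:
E[X] = 9
Var(X) = 9
E[X²] = 9 + (9)²
= 90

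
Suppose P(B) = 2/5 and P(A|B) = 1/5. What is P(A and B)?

By definition, P(A|B) = P(A ∩ B) / P(B)
So P(A ∩ B) = P(A|B) × P(B)
= 1/5 × 2/5
= 2/25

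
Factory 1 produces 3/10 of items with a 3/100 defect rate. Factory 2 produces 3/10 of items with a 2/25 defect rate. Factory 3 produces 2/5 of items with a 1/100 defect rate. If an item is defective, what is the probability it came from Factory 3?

Using Bayes' theorem:
P(F1) = 3/10, P(D|F1) = 3/100
P(F2) = 3/10, P(D|F2) = 2/25
P(F3) = 2/5, P(D|F3) = 1/100
P(D) = P(D|F1)P(F1) + P(D|F2)P(F2) + P(D|F3)P(F3)
     = \frac{37}{1000}
P(F3|D) = P(D|F3)P(F3) / P(D)
= \frac{4}{37}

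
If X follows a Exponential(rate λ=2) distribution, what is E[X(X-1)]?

E[X(X-1)] = E[X² - X] = E[X²] - E[X]
E[X] = \frac{1}{2}
E[X²] = Var(X) + (E[X])² = \frac{1}{4} + (\frac{1}{2})² = \frac{1}{2}
E[X(X-1)] = \frac{1}{2} - \frac{1}{2} = 0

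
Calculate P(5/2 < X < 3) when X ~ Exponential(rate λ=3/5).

P(5/2 < X < 3) = ∫_{5/2}^{3} f(x) dx
where f(x) = \frac{3 e^{- \frac{3 x}{5}}}{5}
= - \frac{1}{e^{\frac{9}{5}}} + e^{- \frac{3}{2}}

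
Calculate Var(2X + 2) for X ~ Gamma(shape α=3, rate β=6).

For X ~ Gamma(shape α=3, rate β=6):
Var(X) = \frac{1}{12}
Var(2X + 2) = (2)² × Var(X) = 4 × \frac{1}{12} = \frac{1}{3}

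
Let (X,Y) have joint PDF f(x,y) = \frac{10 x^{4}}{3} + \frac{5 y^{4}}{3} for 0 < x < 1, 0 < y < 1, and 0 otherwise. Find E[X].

E[X] = ∫_0^1 ∫_0^1 x × f(x,y) dy dx
= ∫_0^1 ∫_0^1 x × (\frac{10 x^{4}}{3} + \frac{5 y^{4}}{3}) dy dx
= \frac{13}{18}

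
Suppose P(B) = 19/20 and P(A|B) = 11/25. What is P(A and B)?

By definition, P(A|B) = P(A ∩ B) / P(B)
So P(A ∩ B) = P(A|B) × P(B)
= 11/25 × 19/20
= 209/500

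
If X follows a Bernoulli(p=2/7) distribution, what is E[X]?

For X ~ Bernoulli(p=2/7), the expected value is:
E[X] = \frac{2}{7}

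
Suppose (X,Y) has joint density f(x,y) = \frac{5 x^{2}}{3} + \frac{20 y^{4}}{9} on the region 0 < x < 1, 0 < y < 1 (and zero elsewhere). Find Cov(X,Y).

E[XY] = ∫∫ xy × f(x,y) dx dy = \frac{85}{216}
E[X] = \frac{23}{36}
E[Y] = \frac{35}{54}
Cov(X,Y) = E[XY] - E[X]E[Y] = - \frac{5}{243}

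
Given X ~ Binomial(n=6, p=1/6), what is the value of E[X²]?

Using the identity E[X²] = Var(X) + (E[X])²:
E[X] = 1
Var(X) = \frac{5}{6}
E[X²] = \frac{5}{6} + (1)²
= \frac{11}{6}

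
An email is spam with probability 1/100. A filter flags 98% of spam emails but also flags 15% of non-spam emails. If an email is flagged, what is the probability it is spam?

Let D = the rare event, + = positive/flagged.
P(D) = 1/100
P(+|D) = 98/100 = 49/50
P(+|D') = 15/100 = 3/20
P(+) = P(+|D)P(D) + P(+|D')P(D')
     = \frac{49}{50} × \frac{1}{100} + \frac{3}{20} × \frac{99}{100}
     = \frac{1583}{10000}
P(D|+) = P(+|D)P(D)/P(+) = \frac{98}{1583}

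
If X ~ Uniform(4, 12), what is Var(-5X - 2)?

For X ~ Uniform(4, 12):
Var(X) = \frac{16}{3}
Var(-5X - 2) = (-5)² × Var(X) = 25 × \frac{16}{3} = \frac{400}{3}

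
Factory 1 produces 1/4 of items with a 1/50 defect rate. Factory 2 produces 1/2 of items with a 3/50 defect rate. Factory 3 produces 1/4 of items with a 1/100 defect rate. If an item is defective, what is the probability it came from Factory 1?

Using Bayes' theorem:
P(F1) = 1/4, P(D|F1) = 1/50
P(F2) = 1/2, P(D|F2) = 3/50
P(F3) = 1/4, P(D|F3) = 1/100
P(D) = P(D|F1)P(F1) + P(D|F2)P(F2) + P(D|F3)P(F3)
     = \frac{3}{80}
P(F1|D) = P(D|F1)P(F1) / P(D)
= \frac{2}{15}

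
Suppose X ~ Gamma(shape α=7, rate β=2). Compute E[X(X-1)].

E[X(X-1)] = E[X² - X] = E[X²] - E[X]
E[X] = \frac{7}{2}
E[X²] = Var(X) + (E[X])² = \frac{7}{4} + (\frac{7}{2})² = 14
E[X(X-1)] = 14 - \frac{7}{2} = \frac{21}{2}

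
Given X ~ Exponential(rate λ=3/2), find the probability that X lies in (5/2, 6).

P(5/2 < X < 6) = ∫_{5/2}^{6} f(x) dx
where f(x) = \frac{3 e^{- \frac{3 x}{2}}}{2}
= - \frac{1}{e^{9}} + e^{- \frac{15}{4}}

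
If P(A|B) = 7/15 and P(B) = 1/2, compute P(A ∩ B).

By definition, P(A|B) = P(A ∩ B) / P(B)
So P(A ∩ B) = P(A|B) × P(B)
= 7/15 × 1/2
= 7/30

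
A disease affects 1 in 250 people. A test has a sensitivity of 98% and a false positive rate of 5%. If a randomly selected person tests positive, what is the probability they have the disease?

Let D = the rare event, + = positive/flagged.
P(D) = 1/250
P(+|D) = 98/100 = 49/50
P(+|D') = 5/100 = 1/20
P(+) = P(+|D)P(D) + P(+|D')P(D')
     = \frac{49}{50} × \frac{1}{250} + \frac{1}{20} × \frac{249}{250}
     = \frac{1343}{25000}
P(D|+) = P(+|D)P(D)/P(+) = \frac{98}{1343}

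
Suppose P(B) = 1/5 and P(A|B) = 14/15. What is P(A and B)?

By definition, P(A|B) = P(A ∩ B) / P(B)
So P(A ∩ B) = P(A|B) × P(B)
= 14/15 × 1/5
= 14/75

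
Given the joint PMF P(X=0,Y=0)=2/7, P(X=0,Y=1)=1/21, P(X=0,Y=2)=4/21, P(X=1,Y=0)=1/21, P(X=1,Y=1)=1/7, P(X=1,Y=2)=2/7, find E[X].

First find marginal of X:
P(X=0) = 11/21
P(X=1) = 10/21
E[X] = 0 × 11/21 + 1 × 10/21 = 10/21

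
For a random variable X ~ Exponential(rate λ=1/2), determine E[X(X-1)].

E[X(X-1)] = E[X² - X] = E[X²] - E[X]
E[X] = 2
E[X²] = Var(X) + (E[X])² = 4 + (2)² = 8
E[X(X-1)] = 8 - 2 = 6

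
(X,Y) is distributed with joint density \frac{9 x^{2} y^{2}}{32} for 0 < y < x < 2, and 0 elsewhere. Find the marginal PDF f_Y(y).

f_Y(y) = ∫_y^2 \frac{9 x^{2} y^{2}}{32} dx = \frac{3 y^{2} \left(8 - y^{3}\right)}{32}
for 0 < y < 2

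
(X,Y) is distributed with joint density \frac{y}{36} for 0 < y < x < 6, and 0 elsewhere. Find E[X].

f_X(x) = ∫_0^x \frac{y}{36} dy = \frac{x^{2}}{72}
E[X] = ∫_0^6 x × (\frac{x^{2}}{72}) dx = \frac{9}{2}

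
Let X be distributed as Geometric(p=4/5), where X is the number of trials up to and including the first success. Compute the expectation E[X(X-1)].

E[X(X-1)] = E[X² - X] = E[X²] - E[X]
E[X] = \frac{5}{4}
E[X²] = Var(X) + (E[X])² = \frac{5}{16} + (\frac{5}{4})² = \frac{15}{8}
E[X(X-1)] = \frac{15}{8} - \frac{5}{4} = \frac{5}{8}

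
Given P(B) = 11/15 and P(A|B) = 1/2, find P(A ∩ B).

By definition, P(A|B) = P(A ∩ B) / P(B)
So P(A ∩ B) = P(A|B) × P(B)
= 1/2 × 11/15
= 11/30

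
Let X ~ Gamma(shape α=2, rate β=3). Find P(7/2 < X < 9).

P(7/2 < X < 9) = ∫_{7/2}^{9} f(x) dx
where f(x) = 9 x e^{- 3 x}
= - \frac{28}{e^{27}} + \frac{23}{2 e^{\frac{21}{2}}}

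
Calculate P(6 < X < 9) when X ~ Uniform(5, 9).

P(6 < X < 9) = ∫_{6}^{9} f(x) dx
where f(x) = \frac{1}{4}
= \frac{3}{4}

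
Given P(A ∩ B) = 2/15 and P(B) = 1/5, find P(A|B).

P(A|B) = P(A ∩ B) / P(B)
= (2/15) / (1/5)
= 2/3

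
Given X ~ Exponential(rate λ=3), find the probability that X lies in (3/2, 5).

P(3/2 < X < 5) = ∫_{3/2}^{5} f(x) dx
where f(x) = 3 e^{- 3 x}
= - \frac{1}{e^{15}} + e^{- \frac{9}{2}}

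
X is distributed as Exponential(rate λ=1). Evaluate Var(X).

For X ~ Exponential(rate λ=1):
Var(X) = 1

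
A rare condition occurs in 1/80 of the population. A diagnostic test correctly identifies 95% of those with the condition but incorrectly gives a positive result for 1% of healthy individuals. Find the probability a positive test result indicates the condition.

Let D = the rare event, + = positive/flagged.
P(D) = 1/80
P(+|D) = 95/100 = 19/20
P(+|D') = 1/100
P(+) = P(+|D)P(D) + P(+|D')P(D')
     = \frac{19}{20} × \frac{1}{80} + \frac{1}{100} × \frac{79}{80}
     = \frac{87}{4000}
P(D|+) = P(+|D)P(D)/P(+) = \frac{95}{174}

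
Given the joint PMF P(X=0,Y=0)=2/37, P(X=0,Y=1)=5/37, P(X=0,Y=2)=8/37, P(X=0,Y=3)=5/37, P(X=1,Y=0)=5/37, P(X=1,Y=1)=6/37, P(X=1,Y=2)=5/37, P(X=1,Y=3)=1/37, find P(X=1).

P(X=1) = P(X=1,Y=0) + P(X=1,Y=1) + P(X=1,Y=2) + P(X=1,Y=3)
= 5/37 + 6/37 + 5/37 + 1/37
= 17/37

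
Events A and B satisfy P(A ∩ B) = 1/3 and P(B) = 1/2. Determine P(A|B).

P(A|B) = P(A ∩ B) / P(B)
= (1/3) / (1/2)
= 2/3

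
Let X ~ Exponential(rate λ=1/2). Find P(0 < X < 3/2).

P(0 < X < 3/2) = ∫_{0}^{3/2} f(x) dx
where f(x) = \frac{e^{- \frac{x}{2}}}{2}
= 1 - e^{- \frac{3}{4}}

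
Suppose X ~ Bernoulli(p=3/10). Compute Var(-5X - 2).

For X ~ Bernoulli(p=3/10):
Var(X) = \frac{21}{100}
Var(-5X - 2) = (-5)² × Var(X) = 25 × \frac{21}{100} = \frac{21}{4}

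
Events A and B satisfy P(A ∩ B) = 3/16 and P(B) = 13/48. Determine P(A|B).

P(A|B) = P(A ∩ B) / P(B)
= (3/16) / (13/48)
= 9/13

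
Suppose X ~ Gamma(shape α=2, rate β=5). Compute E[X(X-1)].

E[X(X-1)] = E[X² - X] = E[X²] - E[X]
E[X] = \frac{2}{5}
E[X²] = Var(X) + (E[X])² = \frac{2}{25} + (\frac{2}{5})² = \frac{6}{25}
E[X(X-1)] = \frac{6}{25} - \frac{2}{5} = - \frac{4}{25}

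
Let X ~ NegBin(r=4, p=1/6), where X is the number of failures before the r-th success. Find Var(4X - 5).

For X ~ NegBin(r=4, p=1/6), where X is the number of failures before the r-th success:
Var(X) = 120
Var(4X - 5) = (4)² × Var(X) = 16 × 120 = 1920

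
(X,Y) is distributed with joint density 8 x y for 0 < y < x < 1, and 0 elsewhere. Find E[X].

f_X(x) = ∫_0^x 8 x y dy = 4 x^{3}
E[X] = ∫_0^1 x × (4 x^{3}) dx = \frac{4}{5}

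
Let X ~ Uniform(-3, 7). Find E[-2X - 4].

For X ~ Uniform(-3, 7):
E[X] = 2
E[-2X - 4] = -2 × E[X] - 4 = -8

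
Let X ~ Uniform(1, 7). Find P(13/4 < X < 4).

P(13/4 < X < 4) = ∫_{13/4}^{4} f(x) dx
where f(x) = \frac{1}{6}
= \frac{1}{8}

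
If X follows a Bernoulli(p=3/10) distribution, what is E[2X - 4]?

For X ~ Bernoulli(p=3/10):
E[X] = \frac{3}{10}
E[2X - 4] = 2 × E[X] - 4 = - \frac{17}{5}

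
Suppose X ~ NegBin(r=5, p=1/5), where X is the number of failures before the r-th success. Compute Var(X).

For X ~ NegBin(r=5, p=1/5), where X is the number of failures before the r-th success:
Var(X) = 100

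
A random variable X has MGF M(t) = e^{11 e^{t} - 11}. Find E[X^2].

To find E[X^2], compute M^(2)(0):
M^(1)(t) = 11 e^{t} e^{11 e^{t} - 11}
M^(2)(t) = 121 e^{2 t} e^{11 e^{t} - 11} + 11 e^{t} e^{11 e^{t} - 11}
M^(2)(0) = 132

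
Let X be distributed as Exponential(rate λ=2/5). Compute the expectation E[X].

For X ~ Exponential(rate λ=2/5), the expected value is:
E[X] = \frac{5}{2}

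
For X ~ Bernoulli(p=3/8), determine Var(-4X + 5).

For X ~ Bernoulli(p=3/8):
Var(X) = \frac{15}{64}
Var(-4X + 5) = (-4)² × Var(X) = 16 × \frac{15}{64} = \frac{15}{4}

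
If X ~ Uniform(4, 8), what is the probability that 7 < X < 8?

P(7 < X < 8) = ∫_{7}^{8} f(x) dx
where f(x) = \frac{1}{4}
= \frac{1}{4}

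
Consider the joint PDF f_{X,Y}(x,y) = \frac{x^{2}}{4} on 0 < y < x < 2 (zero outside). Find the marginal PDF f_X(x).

f_X(x) = ∫_0^x \frac{x^{2}}{4} dy = \frac{x^{3}}{4}
for 0 < x < 2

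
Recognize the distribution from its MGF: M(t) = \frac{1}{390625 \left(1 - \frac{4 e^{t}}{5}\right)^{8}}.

The MGF M(t) = \frac{1}{390625 \left(1 - \frac{4 e^{t}}{5}\right)^{8}} is the standard form for the NegativeBinomial distribution.
Comparing with the known MGF formula identifies: NegBin(r=8, p=1/5), X = failures before r-th success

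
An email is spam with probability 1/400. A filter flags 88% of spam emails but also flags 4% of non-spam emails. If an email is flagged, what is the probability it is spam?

Let D = the rare event, + = positive/flagged.
P(D) = 1/400
P(+|D) = 88/100 = 22/25
P(+|D') = 4/100 = 1/25
P(+) = P(+|D)P(D) + P(+|D')P(D')
     = \frac{22}{25} × \frac{1}{400} + \frac{1}{25} × \frac{399}{400}
     = \frac{421}{10000}
P(D|+) = P(+|D)P(D)/P(+) = \frac{22}{421}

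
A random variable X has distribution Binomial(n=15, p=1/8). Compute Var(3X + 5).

For X ~ Binomial(n=15, p=1/8):
Var(X) = \frac{105}{64}
Var(3X + 5) = (3)² × Var(X) = 9 × \frac{105}{64} = \frac{945}{64}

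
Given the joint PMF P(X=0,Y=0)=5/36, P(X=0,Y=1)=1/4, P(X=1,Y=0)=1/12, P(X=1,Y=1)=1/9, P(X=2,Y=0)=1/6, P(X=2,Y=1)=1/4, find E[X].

First find marginal of X:
P(X=0) = 7/18
P(X=1) = 7/36
P(X=2) = 5/12
E[X] = 0 × 7/18 + 1 × 7/36 + 2 × 5/12 = 37/36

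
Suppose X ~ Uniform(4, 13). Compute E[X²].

Using the identity E[X²] = Var(X) + (E[X])²:
E[X] = \frac{17}{2}
Var(X) = \frac{27}{4}
E[X²] = \frac{27}{4} + (\frac{17}{2})²
= 79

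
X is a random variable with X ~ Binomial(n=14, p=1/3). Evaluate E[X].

For X ~ Binomial(n=14, p=1/3), the expected value is:
E[X] = \frac{14}{3}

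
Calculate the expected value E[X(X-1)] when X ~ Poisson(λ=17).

E[X(X-1)] = E[X² - X] = E[X²] - E[X]
E[X] = 17
E[X²] = Var(X) + (E[X])² = 17 + (17)² = 306
E[X(X-1)] = 306 - 17 = 289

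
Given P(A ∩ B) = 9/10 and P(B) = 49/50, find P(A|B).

P(A|B) = P(A ∩ B) / P(B)
= (9/10) / (49/50)
= 45/49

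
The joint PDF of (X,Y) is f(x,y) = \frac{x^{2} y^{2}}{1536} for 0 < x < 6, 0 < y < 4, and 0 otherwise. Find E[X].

f_X(x) = ∫_0^4 \frac{x^{2} y^{2}}{1536} dy = \frac{x^{2}}{72}
E[X] = ∫_0^6 x × (\frac{x^{2}}{72}) dx = \frac{9}{2}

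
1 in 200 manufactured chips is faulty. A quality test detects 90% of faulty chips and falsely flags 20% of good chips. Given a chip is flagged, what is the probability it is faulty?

Let D = the rare event, + = positive/flagged.
P(D) = 1/200
P(+|D) = 90/100 = 9/10
P(+|D') = 20/100 = 1/5
P(+) = P(+|D)P(D) + P(+|D')P(D')
     = \frac{9}{10} × \frac{1}{200} + \frac{1}{5} × \frac{199}{200}
     = \frac{407}{2000}
P(D|+) = P(+|D)P(D)/P(+) = \frac{9}{407}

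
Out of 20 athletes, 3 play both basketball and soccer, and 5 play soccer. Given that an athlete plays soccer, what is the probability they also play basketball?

P(A ∩ B) = 3/20
P(B) = 5/20 = 1/4
P(A|B) = P(A ∩ B) / P(B) = (3/20) / (1/4) = 3/5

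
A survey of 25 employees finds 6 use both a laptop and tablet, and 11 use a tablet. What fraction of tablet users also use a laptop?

P(A ∩ B) = 6/25
P(B) = 11/25
P(A|B) = P(A ∩ B) / P(B) = (6/25) / (11/25) = 6/11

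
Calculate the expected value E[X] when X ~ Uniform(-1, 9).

For X ~ Uniform(-1, 9), the expected value is:
E[X] = 4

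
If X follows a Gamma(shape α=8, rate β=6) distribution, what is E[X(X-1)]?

E[X(X-1)] = E[X² - X] = E[X²] - E[X]
E[X] = \frac{4}{3}
E[X²] = Var(X) + (E[X])² = \frac{2}{9} + (\frac{4}{3})² = 2
E[X(X-1)] = 2 - \frac{4}{3} = \frac{2}{3}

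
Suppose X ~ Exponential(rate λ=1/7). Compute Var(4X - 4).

For X ~ Exponential(rate λ=1/7):
Var(X) = 49
Var(4X - 4) = (4)² × Var(X) = 16 × 49 = 784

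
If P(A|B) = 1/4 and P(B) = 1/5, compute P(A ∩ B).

By definition, P(A|B) = P(A ∩ B) / P(B)
So P(A ∩ B) = P(A|B) × P(B)
= 1/4 × 1/5
= 1/20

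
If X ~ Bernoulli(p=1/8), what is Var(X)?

For X ~ Bernoulli(p=1/8):
Var(X) = \frac{7}{64}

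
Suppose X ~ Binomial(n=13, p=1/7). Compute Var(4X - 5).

For X ~ Binomial(n=13, p=1/7):
Var(X) = \frac{78}{49}
Var(4X - 5) = (4)² × Var(X) = 16 × \frac{78}{49} = \frac{1248}{49}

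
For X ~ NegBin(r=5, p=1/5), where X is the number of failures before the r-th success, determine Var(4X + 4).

For X ~ NegBin(r=5, p=1/5), where X is the number of failures before the r-th success:
Var(X) = 100
Var(4X + 4) = (4)² × Var(X) = 16 × 100 = 1600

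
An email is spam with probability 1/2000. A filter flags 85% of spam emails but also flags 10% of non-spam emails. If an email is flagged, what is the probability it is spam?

Let D = the rare event, + = positive/flagged.
P(D) = 1/2000
P(+|D) = 85/100 = 17/20
P(+|D') = 10/100 = 1/10
P(+) = P(+|D)P(D) + P(+|D')P(D')
     = \frac{17}{20} × \frac{1}{2000} + \frac{1}{10} × \frac{1999}{2000}
     = \frac{803}{8000}
P(D|+) = P(+|D)P(D)/P(+) = \frac{17}{4015}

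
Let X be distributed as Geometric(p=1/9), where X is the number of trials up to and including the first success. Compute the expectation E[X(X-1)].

E[X(X-1)] = E[X² - X] = E[X²] - E[X]
E[X] = 9
E[X²] = Var(X) + (E[X])² = 72 + (9)² = 153
E[X(X-1)] = 153 - 9 = 144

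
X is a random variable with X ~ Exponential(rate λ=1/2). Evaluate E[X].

For X ~ Exponential(rate λ=1/2), the expected value is:
E[X] = 2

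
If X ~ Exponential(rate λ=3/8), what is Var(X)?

For X ~ Exponential(rate λ=3/8):
Var(X) = \frac{64}{9}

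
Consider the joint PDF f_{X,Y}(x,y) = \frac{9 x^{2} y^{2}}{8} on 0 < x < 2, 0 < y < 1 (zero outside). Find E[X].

f_X(x) = ∫_0^1 \frac{9 x^{2} y^{2}}{8} dy = \frac{3 x^{2}}{8}
E[X] = ∫_0^2 x × (\frac{3 x^{2}}{8}) dx = \frac{3}{2}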